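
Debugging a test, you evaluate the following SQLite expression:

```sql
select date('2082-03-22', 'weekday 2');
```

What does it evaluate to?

`weekday 2` advances to the next Tuesday; 2082-03-22 is a Sunday, so it moves forward to 2082-03-24.

2082-03-24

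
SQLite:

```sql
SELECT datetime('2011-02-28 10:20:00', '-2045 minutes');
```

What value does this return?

2011-02-27 00:15:00

2045 minutes = 34h 5m; -2045 minutes from 2011-02-28 10:20:00 is 2011-02-27 00:15:00 (crosses midnight).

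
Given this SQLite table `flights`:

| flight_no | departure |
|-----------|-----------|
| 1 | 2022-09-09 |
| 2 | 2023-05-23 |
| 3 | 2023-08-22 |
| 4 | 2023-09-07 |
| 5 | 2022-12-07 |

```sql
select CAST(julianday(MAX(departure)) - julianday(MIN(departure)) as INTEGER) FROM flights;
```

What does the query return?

MIN = 2022-09-09, MAX = 2023-09-07.
21 days remain in September 2022 after the 9th (30 − 9).
Full months from October 2022 through August 2023 contribute their day counts.
Then 7 days into September 2023.
Total: 21 + 31 + 30 + 31 + 31 + 28 + 31 + 30 + 31 + 30 + 31 + 31 + 7 = 363.

363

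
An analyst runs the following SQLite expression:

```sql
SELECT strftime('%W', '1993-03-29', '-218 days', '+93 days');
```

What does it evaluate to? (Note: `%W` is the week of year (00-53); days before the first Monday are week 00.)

First apply '-218 days', '+93 days': 1993-03-29 → 1992-11-24.
1992-11-24 is a Tuesday. SQLite's %W counts Mondays since the year started; the result is 47.

47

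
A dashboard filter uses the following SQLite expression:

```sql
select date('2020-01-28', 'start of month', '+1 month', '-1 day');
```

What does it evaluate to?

2020-01-31

`start of month` rewinds 2020-01-28 to 2020-01-01.
Adding +1 month to 2020-01-01 gives 2020-02-01.
Going back 1 day from 2020-02-01 reaches 2020-01-31 (last day of January, 31 days).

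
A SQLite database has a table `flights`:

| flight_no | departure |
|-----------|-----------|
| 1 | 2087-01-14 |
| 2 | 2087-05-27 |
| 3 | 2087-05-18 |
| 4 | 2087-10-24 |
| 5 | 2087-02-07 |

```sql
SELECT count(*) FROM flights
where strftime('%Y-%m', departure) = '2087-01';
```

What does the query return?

1

Rows with year-month 2087-01: 2087-01-14 → 1.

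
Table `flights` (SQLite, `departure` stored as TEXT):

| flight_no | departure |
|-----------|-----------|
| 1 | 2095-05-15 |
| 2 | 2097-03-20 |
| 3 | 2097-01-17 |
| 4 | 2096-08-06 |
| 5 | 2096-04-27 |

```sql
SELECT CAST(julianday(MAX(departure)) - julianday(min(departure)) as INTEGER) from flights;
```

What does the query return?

MIN = 2095-05-15, MAX = 2097-03-20.
16 days remain in May 2095 after the 15th (31 − 15).
Full months from June 2095 through February 2097 contribute their day counts.
Then 20 days into March 2097.
Total: 16 + 30 + 31 + 31 + 30 + 31 + 30 + 31 + 31 + 29 + 31 + 30 + 31 + 30 + 31 + 31 + 30 + 31 + 30 + 31 + 31 + 28 + 20 = 675.

675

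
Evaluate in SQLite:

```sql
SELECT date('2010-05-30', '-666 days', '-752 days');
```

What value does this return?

Applying '-666 days' to 2010-05-30: counting 666 days back gives 2008-08-02.
Applying '-752 days' to 2008-08-02: counting 752 days back gives 2006-07-12.

2006-07-12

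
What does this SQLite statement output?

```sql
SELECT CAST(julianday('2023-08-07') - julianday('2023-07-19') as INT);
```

19

12 days remain in July 2023 after the 19th (31 − 19).
Then 7 days into August 2023.
Total: 12 + 7 = 19.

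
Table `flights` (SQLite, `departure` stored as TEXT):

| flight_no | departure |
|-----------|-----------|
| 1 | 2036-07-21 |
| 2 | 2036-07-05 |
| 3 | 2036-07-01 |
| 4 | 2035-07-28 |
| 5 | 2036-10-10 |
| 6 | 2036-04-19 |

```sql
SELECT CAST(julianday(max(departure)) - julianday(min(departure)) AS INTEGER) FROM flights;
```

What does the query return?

440

MIN = 2035-07-28, MAX = 2036-10-10.
3 days remain in July 2035 after the 28th (31 − 28).
Full months from August 2035 through September 2036 contribute their day counts.
Then 10 days into October 2036.
Total: 3 + 31 + 30 + 31 + 30 + 31 + 31 + 29 + 31 + 30 + 31 + 30 + 31 + 31 + 30 + 10 = 440.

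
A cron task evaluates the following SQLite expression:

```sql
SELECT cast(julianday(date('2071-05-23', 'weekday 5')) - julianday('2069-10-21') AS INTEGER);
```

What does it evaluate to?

`weekday 5` advances to the next Friday; 2071-05-23 is a Saturday, so it moves forward to 2071-05-29.
10 days remain in October 2069 after the 21st (31 − 21).
Full months from November 2069 through April 2071 contribute their day counts.
Then 29 days into May 2071.
Total: 10 + 30 + 31 + 31 + 28 + 31 + 30 + 31 + 30 + 31 + 31 + 30 + 31 + 30 + 31 + 31 + 28 + 31 + 30 + 29 = 585.

585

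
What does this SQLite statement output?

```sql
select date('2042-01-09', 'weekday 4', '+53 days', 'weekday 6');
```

2042-03-08

`weekday 4` advances to the next Thursday; 2042-01-09 is already a Thursday, so it stays at 2042-01-09.
Applying '+53 days' to 2042-01-09: counting 53 days forward gives 2042-03-03.
`weekday 6` advances to the next Saturday; 2042-03-03 is a Monday, so it moves forward to 2042-03-08.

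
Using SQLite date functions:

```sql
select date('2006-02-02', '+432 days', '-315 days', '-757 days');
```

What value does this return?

Applying '+432 days' to 2006-02-02: counting 432 days forward gives 2007-04-10.
Applying '-315 days' to 2007-04-10: counting 315 days back gives 2006-05-30.
Applying '-757 days' to 2006-05-30: counting 757 days back gives 2004-05-03.

2004-05-03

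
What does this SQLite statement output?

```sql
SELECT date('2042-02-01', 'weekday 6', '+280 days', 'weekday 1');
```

`weekday 6` advances to the next Saturday; 2042-02-01 is already a Saturday, so it stays at 2042-02-01.
Applying '+280 days' to 2042-02-01: counting 280 days forward gives 2042-11-08.
`weekday 1` advances to the next Monday; 2042-11-08 is a Saturday, so it moves forward to 2042-11-10.

2042-11-10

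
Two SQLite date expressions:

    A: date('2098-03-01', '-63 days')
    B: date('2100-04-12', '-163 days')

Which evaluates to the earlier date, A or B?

A

A = 2097-12-28.
B = 2099-10-31.
A is earlier.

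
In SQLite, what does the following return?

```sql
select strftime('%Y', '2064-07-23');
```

`%Y` extracts the 4-digit year: 2064.

2064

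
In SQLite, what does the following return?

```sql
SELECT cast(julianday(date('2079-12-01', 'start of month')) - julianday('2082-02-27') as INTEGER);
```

-819

`start of month` rewinds 2079-12-01 to 2079-12-01.
30 days remain in December 2079 after the 1st (31 − 1).
Full months from January 2080 through January 2082 contribute their day counts.
Then 27 days into February 2082.
Total: 30 + 31 + 29 + 31 + 30 + 31 + 30 + 31 + 31 + 30 + 31 + 30 + 31 + 31 + 28 + 31 + 30 + 31 + 30 + 31 + 31 + 30 + 31 + 30 + 31 + 31 + 27 = 819.
The subtraction is earlier − later, so the result is −819 → -819.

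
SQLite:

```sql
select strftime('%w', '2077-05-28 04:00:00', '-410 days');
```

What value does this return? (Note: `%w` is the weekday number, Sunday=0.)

1

First apply '-410 days': 2077-05-28 04:00:00 → 2076-04-13 04:00:00.
2076-04-13 is a Monday; with Sunday=0 that is 1.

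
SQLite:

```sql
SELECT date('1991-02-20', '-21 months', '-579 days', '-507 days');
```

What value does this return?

1986-05-30

Adding -21 months to 1991-02-20 gives 1989-05-20.
Applying '-579 days' to 1989-05-20: counting 579 days back gives 1987-10-19.
Applying '-507 days' to 1987-10-19: counting 507 days back gives 1986-05-30.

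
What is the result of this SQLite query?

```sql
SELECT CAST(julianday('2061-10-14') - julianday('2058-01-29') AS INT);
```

1354

2 days remain in January 2058 after the 29th (31 − 29).
Full months from February 2058 through September 2061 contribute their day counts.
Then 14 days into October 2061.
Total: 2 + 28 + 31 + 30 + 31 + 30 + 31 + 31 + 30 + 31 + 30 + 31 + 31 + 28 + 31 + 30 + 31 + 30 + 31 + 31 + 30 + 31 + 30 + 31 + 31 + 29 + 31 + 30 + 31 + 30 + 31 + 31 + 30 + 31 + 30 + 31 + 31 + 28 + 31 + 30 + 31 + 30 + 31 + 31 + 30 + 14 = 1354.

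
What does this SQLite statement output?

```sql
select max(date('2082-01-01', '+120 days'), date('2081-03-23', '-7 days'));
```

date('2082-01-01', '+120 days') → 2082-05-01.
date('2081-03-23', '-7 days') → 2081-03-16.
Later of the two is 2082-05-01.

2082-05-01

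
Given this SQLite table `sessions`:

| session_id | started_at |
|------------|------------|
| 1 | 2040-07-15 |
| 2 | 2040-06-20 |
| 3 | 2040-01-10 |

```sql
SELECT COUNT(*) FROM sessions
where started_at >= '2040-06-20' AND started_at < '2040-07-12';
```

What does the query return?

1

Rows in [2040-06-20, 2040-07-12): 2040-06-20 → 1 row.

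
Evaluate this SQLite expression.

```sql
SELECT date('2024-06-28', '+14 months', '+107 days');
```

2025-12-13

Adding +14 months to 2024-06-28 gives 2025-08-28.
Applying '+107 days' to 2025-08-28: counting 107 days forward gives 2025-12-13.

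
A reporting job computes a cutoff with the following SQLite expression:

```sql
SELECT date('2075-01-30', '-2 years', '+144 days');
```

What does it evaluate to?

2073-06-23

Adding -2 years to 2075-01-30 gives 2073-01-30.
Applying '+144 days' to 2073-01-30: counting 144 days forward gives 2073-06-23.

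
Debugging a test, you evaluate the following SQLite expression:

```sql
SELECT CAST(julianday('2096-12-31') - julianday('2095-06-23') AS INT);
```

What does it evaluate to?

557

7 days remain in June 2095 after the 23rd (30 − 23).
Full months from July 2095 through November 2096 contribute their day counts.
Then 31 days into December 2096.
Total: 7 + 31 + 31 + 30 + 31 + 30 + 31 + 31 + 29 + 31 + 30 + 31 + 30 + 31 + 31 + 30 + 31 + 30 + 31 = 557.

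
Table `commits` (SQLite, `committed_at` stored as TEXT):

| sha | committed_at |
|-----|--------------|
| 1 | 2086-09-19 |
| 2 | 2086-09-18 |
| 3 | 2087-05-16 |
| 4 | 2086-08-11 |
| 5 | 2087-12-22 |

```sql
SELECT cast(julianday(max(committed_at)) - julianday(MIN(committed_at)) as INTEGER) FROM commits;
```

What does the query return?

498

MIN = 2086-08-11, MAX = 2087-12-22.
20 days remain in August 2086 after the 11th (31 − 11).
Full months from September 2086 through November 2087 contribute their day counts.
Then 22 days into December 2087.
Total: 20 + 30 + 31 + 30 + 31 + 31 + 28 + 31 + 30 + 31 + 30 + 31 + 31 + 30 + 31 + 30 + 22 = 498.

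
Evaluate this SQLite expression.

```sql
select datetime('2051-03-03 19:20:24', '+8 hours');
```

+8 hours from 2051-03-03 19:20:24 is 2051-03-04 03:20:24 (crosses midnight).

2051-03-04 03:20:24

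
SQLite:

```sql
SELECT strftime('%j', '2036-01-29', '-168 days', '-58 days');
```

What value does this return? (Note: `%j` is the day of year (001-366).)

First apply '-168 days', '-58 days': 2036-01-29 → 2035-06-17.
Day-of-year for 2035-06-17: days since 2035-01-01 inclusive = 168, zero-padded to 168.

168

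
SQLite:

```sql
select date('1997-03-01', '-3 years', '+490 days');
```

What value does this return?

Adding -3 years to 1997-03-01 gives 1994-03-01.
Applying '+490 days' to 1994-03-01: counting 490 days forward gives 1995-07-04.

1995-07-04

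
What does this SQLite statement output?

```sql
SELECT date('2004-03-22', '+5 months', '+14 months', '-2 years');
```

Adding +5 months to 2004-03-22 gives 2004-08-22.
Adding +14 months to 2004-08-22 gives 2005-10-22.
Adding -2 years to 2005-10-22 gives 2003-10-22.

2003-10-22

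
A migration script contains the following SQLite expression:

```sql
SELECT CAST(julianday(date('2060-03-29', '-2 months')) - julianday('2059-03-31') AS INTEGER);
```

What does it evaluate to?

Adding -2 months to 2060-03-29 gives 2060-01-29.
0 days remain in March 2059 after the 31st (31 − 31).
Full months from April 2059 through December 2059 contribute their day counts.
Then 29 days into January 2060.
Total: 0 + 30 + 31 + 30 + 31 + 31 + 30 + 31 + 30 + 31 + 29 = 304.

304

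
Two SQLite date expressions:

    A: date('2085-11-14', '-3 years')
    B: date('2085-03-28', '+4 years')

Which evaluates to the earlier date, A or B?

A

A = 2082-11-14.
B = 2089-03-28.
A is earlier.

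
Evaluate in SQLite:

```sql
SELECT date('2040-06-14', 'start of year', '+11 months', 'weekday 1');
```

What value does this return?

`start of year` rewinds 2040-06-14 to 2040-01-01.
Adding +11 months to 2040-01-01 gives 2040-12-01.
`weekday 1` advances to the next Monday; 2040-12-01 is a Saturday, so it moves forward to 2040-12-03.

2040-12-03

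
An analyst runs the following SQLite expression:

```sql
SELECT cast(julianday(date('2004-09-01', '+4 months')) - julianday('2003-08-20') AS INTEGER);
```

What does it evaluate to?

Adding +4 months to 2004-09-01 gives 2005-01-01.
11 days remain in August 2003 after the 20th (31 − 20).
Full months from September 2003 through December 2004 contribute their day counts.
Then 1 day into January 2005.
Total: 11 + 30 + 31 + 30 + 31 + 31 + 29 + 31 + 30 + 31 + 30 + 31 + 31 + 30 + 31 + 30 + 31 + 1 = 500.

500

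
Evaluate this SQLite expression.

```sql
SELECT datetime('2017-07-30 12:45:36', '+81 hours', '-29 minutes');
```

+81 hours from 2017-07-30 12:45:36 is 2017-08-02 21:45:36 (crosses midnight).
-29 minutes from 2017-08-02 21:45:36 is 2017-08-02 21:16:36.

2017-08-02 21:16:36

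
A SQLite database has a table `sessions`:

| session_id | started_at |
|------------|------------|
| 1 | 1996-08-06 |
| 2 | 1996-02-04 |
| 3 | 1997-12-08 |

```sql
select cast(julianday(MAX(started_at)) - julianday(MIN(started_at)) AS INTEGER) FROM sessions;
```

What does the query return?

MIN = 1996-02-04, MAX = 1997-12-08.
25 days remain in February 1996 after the 4th (29 − 4).
Full months from March 1996 through November 1997 contribute their day counts.
Then 8 days into December 1997.
Total: 25 + 31 + 30 + 31 + 30 + 31 + 31 + 30 + 31 + 30 + 31 + 31 + 28 + 31 + 30 + 31 + 30 + 31 + 31 + 30 + 31 + 30 + 8 = 673.

673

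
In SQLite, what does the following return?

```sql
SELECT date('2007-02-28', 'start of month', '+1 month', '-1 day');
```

`start of month` rewinds 2007-02-28 to 2007-02-01.
Adding +1 month to 2007-02-01 gives 2007-03-01.
Going back 1 day from 2007-03-01 reaches 2007-02-28 (last day of February, 28 days).

2007-02-28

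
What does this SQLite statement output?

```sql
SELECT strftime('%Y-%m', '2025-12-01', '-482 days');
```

2024-08

First apply '-482 days': 2025-12-01 → 2024-08-06.
`%Y-%m` extracts the year-month: 2024-08.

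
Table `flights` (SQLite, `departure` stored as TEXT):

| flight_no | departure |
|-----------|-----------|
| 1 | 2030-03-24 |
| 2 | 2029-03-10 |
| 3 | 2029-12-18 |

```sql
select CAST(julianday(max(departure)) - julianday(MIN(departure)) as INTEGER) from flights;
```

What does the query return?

379

MIN = 2029-03-10, MAX = 2030-03-24.
21 days remain in March 2029 after the 10th (31 − 10).
Full months from April 2029 through February 2030 contribute their day counts.
Then 24 days into March 2030.
Total: 21 + 30 + 31 + 30 + 31 + 31 + 30 + 31 + 30 + 31 + 31 + 28 + 24 = 379.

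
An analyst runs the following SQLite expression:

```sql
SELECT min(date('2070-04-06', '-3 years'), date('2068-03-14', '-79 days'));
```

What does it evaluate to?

2067-04-06

date('2070-04-06', '-3 years') → 2067-04-06.
date('2068-03-14', '-79 days') → 2067-12-26.
Earlier of the two is 2067-04-06.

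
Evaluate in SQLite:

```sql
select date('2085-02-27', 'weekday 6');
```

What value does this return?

2085-03-03

`weekday 6` advances to the next Saturday; 2085-02-27 is a Tuesday, so it moves forward to 2085-03-03.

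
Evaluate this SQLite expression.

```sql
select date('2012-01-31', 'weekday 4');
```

2012-02-02

`weekday 4` advances to the next Thursday; 2012-01-31 is a Tuesday, so it moves forward to 2012-02-02.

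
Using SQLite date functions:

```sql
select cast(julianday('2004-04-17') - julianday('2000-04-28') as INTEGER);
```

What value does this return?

1450

2 days remain in April 2000 after the 28th (30 − 28).
Full months from May 2000 through March 2004 contribute their day counts.
Then 17 days into April 2004.
Total: 2 + 31 + 30 + 31 + 31 + 30 + 31 + 30 + 31 + 31 + 28 + 31 + 30 + 31 + 30 + 31 + 31 + 30 + 31 + 30 + 31 + 31 + 28 + 31 + 30 + 31 + 30 + 31 + 31 + 30 + 31 + 30 + 31 + 31 + 28 + 31 + 30 + 31 + 30 + 31 + 31 + 30 + 31 + 30 + 31 + 31 + 29 + 31 + 17 = 1450.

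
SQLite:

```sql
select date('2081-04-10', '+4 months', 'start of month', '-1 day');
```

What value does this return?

2081-07-31

Adding +4 months to 2081-04-10 gives 2081-08-10.
`start of month` rewinds 2081-08-10 to 2081-08-01.
Going back 1 day from 2081-08-01 reaches 2081-07-31 (last day of July, 31 days).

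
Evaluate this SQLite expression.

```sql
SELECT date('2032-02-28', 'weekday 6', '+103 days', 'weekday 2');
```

2032-06-15

`weekday 6` advances to the next Saturday; 2032-02-28 is already a Saturday, so it stays at 2032-02-28.
Applying '+103 days' to 2032-02-28: counting 103 days forward gives 2032-06-10.
`weekday 2` advances to the next Tuesday; 2032-06-10 is a Thursday, so it moves forward to 2032-06-15.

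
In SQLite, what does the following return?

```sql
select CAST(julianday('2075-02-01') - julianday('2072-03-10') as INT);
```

21 days remain in March 2072 after the 10th (31 − 10).
Full months from April 2072 through January 2075 contribute their day counts.
Then 1 day into February 2075.
Total: 21 + 30 + 31 + 30 + 31 + 31 + 30 + 31 + 30 + 31 + 31 + 28 + 31 + 30 + 31 + 30 + 31 + 31 + 30 + 31 + 30 + 31 + 31 + 28 + 31 + 30 + 31 + 30 + 31 + 31 + 30 + 31 + 30 + 31 + 31 + 1 = 1058.

1058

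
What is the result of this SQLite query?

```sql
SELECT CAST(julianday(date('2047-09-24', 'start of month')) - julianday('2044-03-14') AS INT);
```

1266

`start of month` rewinds 2047-09-24 to 2047-09-01.
17 days remain in March 2044 after the 14th (31 − 14).
Full months from April 2044 through August 2047 contribute their day counts.
Then 1 day into September 2047.
Total: 17 + 30 + 31 + 30 + 31 + 31 + 30 + 31 + 30 + 31 + 31 + 28 + 31 + 30 + 31 + 30 + 31 + 31 + 30 + 31 + 30 + 31 + 31 + 28 + 31 + 30 + 31 + 30 + 31 + 31 + 30 + 31 + 30 + 31 + 31 + 28 + 31 + 30 + 31 + 30 + 31 + 31 + 1 = 1266.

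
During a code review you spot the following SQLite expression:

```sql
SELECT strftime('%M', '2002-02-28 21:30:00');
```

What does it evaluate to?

30

`%M` extracts the 2-digit minute: 30.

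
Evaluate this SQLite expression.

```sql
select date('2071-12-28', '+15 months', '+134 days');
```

2073-08-09

Adding +15 months to 2071-12-28 gives 2073-03-28.
Applying '+134 days' to 2073-03-28: counting 134 days forward gives 2073-08-09.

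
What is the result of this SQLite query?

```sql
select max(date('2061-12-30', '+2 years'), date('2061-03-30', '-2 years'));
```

2063-12-30

date('2061-12-30', '+2 years') → 2063-12-30.
date('2061-03-30', '-2 years') → 2059-03-30.
Later of the two is 2063-12-30.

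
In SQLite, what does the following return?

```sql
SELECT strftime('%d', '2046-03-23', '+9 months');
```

23

First apply '+9 months': 2046-03-23 → 2046-12-23.
`%d` extracts the 2-digit day of month: 23.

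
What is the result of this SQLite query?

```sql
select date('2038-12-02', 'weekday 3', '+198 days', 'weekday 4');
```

`weekday 3` advances to the next Wednesday; 2038-12-02 is a Thursday, so it moves forward to 2038-12-08.
Applying '+198 days' to 2038-12-08: counting 198 days forward gives 2039-06-24.
`weekday 4` advances to the next Thursday; 2039-06-24 is a Friday, so it moves forward to 2039-06-30.

2039-06-30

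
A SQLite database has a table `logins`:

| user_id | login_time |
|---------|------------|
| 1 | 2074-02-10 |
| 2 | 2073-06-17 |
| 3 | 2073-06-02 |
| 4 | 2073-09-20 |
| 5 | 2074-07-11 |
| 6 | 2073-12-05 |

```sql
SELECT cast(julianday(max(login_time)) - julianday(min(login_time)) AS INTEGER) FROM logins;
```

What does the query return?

404

MIN = 2073-06-02, MAX = 2074-07-11.
28 days remain in June 2073 after the 2nd (30 − 2).
Full months from July 2073 through June 2074 contribute their day counts.
Then 11 days into July 2074.
Total: 28 + 31 + 31 + 30 + 31 + 30 + 31 + 31 + 28 + 31 + 30 + 31 + 30 + 11 = 404.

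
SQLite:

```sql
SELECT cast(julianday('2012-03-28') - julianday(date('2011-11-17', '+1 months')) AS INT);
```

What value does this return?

Adding +1 month to 2011-11-17 gives 2011-12-17.
14 days remain in December 2011 after the 17th (31 − 17).
January 2012: 31 days.
February 2012: 29 days (leap year).
Then 28 days into March 2012.
Total: 14 + 31 + 29 + 28 = 102.

102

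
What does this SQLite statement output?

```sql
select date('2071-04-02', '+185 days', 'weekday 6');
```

Applying '+185 days' to 2071-04-02: counting 185 days forward gives 2071-10-04.
`weekday 6` advances to the next Saturday; 2071-10-04 is a Sunday, so it moves forward to 2071-10-10.

2071-10-10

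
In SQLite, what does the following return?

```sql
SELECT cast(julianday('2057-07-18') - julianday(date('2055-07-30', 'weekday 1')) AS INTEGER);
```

716

`weekday 1` advances to the next Monday; 2055-07-30 is a Friday, so it moves forward to 2055-08-02.
29 days remain in August 2055 after the 2nd (31 − 2).
Full months from September 2055 through June 2057 contribute their day counts.
Then 18 days into July 2057.
Total: 29 + 30 + 31 + 30 + 31 + 31 + 29 + 31 + 30 + 31 + 30 + 31 + 31 + 30 + 31 + 30 + 31 + 31 + 28 + 31 + 30 + 31 + 30 + 18 = 716.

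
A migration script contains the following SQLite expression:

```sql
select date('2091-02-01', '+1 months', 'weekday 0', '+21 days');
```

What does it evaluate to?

Adding +1 month to 2091-02-01 gives 2091-03-01.
`weekday 0` advances to the next Sunday; 2091-03-01 is a Thursday, so it moves forward to 2091-03-04.
Advancing 21 more days within March lands on 2091-03-25.

2091-03-25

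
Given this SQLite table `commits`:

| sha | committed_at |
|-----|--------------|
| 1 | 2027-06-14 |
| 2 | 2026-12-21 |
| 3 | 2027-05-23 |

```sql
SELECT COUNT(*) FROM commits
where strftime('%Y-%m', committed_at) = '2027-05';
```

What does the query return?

Rows with year-month 2027-05: 2027-05-23 → 1.

1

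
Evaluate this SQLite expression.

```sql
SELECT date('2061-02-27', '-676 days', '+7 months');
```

Applying '-676 days' to 2061-02-27: counting 676 days back gives 2059-04-23.
Adding +7 months to 2059-04-23 gives 2059-11-23.

2059-11-23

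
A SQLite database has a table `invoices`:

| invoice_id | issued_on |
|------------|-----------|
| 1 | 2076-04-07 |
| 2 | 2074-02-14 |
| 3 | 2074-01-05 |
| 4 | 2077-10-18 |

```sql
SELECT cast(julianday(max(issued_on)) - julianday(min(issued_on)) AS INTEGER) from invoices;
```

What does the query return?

1382

MIN = 2074-01-05, MAX = 2077-10-18.
26 days remain in January 2074 after the 5th (31 − 5).
Full months from February 2074 through September 2077 contribute their day counts.
Then 18 days into October 2077.
Total: 26 + 28 + 31 + 30 + 31 + 30 + 31 + 31 + 30 + 31 + 30 + 31 + 31 + 28 + 31 + 30 + 31 + 30 + 31 + 31 + 30 + 31 + 30 + 31 + 31 + 29 + 31 + 30 + 31 + 30 + 31 + 31 + 30 + 31 + 30 + 31 + 31 + 28 + 31 + 30 + 31 + 30 + 31 + 31 + 30 + 18 = 1382.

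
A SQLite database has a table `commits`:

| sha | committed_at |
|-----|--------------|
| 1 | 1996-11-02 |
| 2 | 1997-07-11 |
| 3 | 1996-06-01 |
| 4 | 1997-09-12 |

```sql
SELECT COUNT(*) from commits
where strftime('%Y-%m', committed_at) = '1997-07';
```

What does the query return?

Rows with year-month 1997-07: 1997-07-11 → 1.

1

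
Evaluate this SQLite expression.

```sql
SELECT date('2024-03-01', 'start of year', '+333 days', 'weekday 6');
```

`start of year` rewinds 2024-03-01 to 2024-01-01.
Applying '+333 days' to 2024-01-01: counting 333 days forward gives 2024-11-29.
`weekday 6` advances to the next Saturday; 2024-11-29 is a Friday, so it moves forward to 2024-11-30.

2024-11-30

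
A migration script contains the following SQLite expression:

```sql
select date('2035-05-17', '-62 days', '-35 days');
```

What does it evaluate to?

Applying '-62 days' to 2035-05-17: counting 62 days back gives 2035-03-16.
Going back 16 days from 2035-03-16 reaches 2035-02-28 (last day of February, 28 days).
Going back 19 days within February lands on 2035-02-09.

2035-02-09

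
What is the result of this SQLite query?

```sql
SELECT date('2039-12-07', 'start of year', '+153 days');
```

`start of year` rewinds 2039-12-07 to 2039-01-01.
Applying '+153 days' to 2039-01-01: counting 153 days forward gives 2039-06-03.

2039-06-03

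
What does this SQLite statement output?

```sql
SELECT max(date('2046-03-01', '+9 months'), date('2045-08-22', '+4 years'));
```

2049-08-22

date('2046-03-01', '+9 months') → 2046-12-01.
date('2045-08-22', '+4 years') → 2049-08-22.
Later of the two is 2049-08-22.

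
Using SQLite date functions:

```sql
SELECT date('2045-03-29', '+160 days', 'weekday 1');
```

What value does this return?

2045-09-11

Applying '+160 days' to 2045-03-29: counting 160 days forward gives 2045-09-05.
`weekday 1` advances to the next Monday; 2045-09-05 is a Tuesday, so it moves forward to 2045-09-11.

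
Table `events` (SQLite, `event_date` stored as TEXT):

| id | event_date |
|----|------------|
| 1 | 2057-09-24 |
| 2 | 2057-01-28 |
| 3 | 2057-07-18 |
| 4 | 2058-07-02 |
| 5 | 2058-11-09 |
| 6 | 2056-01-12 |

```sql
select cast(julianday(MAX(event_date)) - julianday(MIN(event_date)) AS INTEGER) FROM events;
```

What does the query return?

1032

MIN = 2056-01-12, MAX = 2058-11-09.
19 days remain in January 2056 after the 12th (31 − 12).
Full months from February 2056 through October 2058 contribute their day counts.
Then 9 days into November 2058.
Total: 19 + 29 + 31 + 30 + 31 + 30 + 31 + 31 + 30 + 31 + 30 + 31 + 31 + 28 + 31 + 30 + 31 + 30 + 31 + 31 + 30 + 31 + 30 + 31 + 31 + 28 + 31 + 30 + 31 + 30 + 31 + 31 + 30 + 31 + 9 = 1032.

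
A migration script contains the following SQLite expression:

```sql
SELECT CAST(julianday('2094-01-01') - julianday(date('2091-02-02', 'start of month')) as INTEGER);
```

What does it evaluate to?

`start of month` rewinds 2091-02-02 to 2091-02-01.
27 days remain in February 2091 after the 1st (28 − 1).
Full months from March 2091 through December 2093 contribute their day counts.
Then 1 day into January 2094.
Total: 27 + 31 + 30 + 31 + 30 + 31 + 31 + 30 + 31 + 30 + 31 + 31 + 29 + 31 + 30 + 31 + 30 + 31 + 31 + 30 + 31 + 30 + 31 + 31 + 28 + 31 + 30 + 31 + 30 + 31 + 31 + 30 + 31 + 30 + 31 + 1 = 1065.

1065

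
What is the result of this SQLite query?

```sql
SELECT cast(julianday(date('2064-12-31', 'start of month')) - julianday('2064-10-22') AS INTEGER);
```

40

`start of month` rewinds 2064-12-31 to 2064-12-01.
9 days remain in October 2064 after the 22nd (31 − 22).
November 2064: 30 days.
Then 1 day into December 2064.
Total: 9 + 30 + 1 = 40.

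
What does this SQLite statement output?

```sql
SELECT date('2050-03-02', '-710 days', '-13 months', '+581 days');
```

2048-09-25

Applying '-710 days' to 2050-03-02: counting 710 days back gives 2048-03-22.
Adding -13 months to 2048-03-22 gives 2047-02-22.
Applying '+581 days' to 2047-02-22: counting 581 days forward gives 2048-09-25.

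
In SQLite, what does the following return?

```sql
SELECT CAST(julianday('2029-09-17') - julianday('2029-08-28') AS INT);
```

3 days remain in August 2029 after the 28th (31 − 28).
Then 17 days into September 2029.
Total: 3 + 17 = 20.

20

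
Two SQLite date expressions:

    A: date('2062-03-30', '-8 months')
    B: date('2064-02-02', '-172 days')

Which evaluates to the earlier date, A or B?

A = 2061-07-30.
B = 2063-08-14.
A is earlier.

A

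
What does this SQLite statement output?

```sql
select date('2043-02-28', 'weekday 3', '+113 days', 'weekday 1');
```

2043-06-29

`weekday 3` advances to the next Wednesday; 2043-02-28 is a Saturday, so it moves forward to 2043-03-04.
Applying '+113 days' to 2043-03-04: counting 113 days forward gives 2043-06-25.
`weekday 1` advances to the next Monday; 2043-06-25 is a Thursday, so it moves forward to 2043-06-29.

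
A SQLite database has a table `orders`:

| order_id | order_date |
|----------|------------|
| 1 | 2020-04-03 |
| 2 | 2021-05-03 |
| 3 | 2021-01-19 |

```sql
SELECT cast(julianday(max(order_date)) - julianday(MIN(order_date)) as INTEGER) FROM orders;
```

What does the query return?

MIN = 2020-04-03, MAX = 2021-05-03.
27 days remain in April 2020 after the 3rd (30 − 3).
Full months from May 2020 through April 2021 contribute their day counts.
Then 3 days into May 2021.
Total: 27 + 31 + 30 + 31 + 31 + 30 + 31 + 30 + 31 + 31 + 28 + 31 + 30 + 3 = 395.

395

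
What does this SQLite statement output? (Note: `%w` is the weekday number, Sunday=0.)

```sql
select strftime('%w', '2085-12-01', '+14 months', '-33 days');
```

First apply '+14 months', '-33 days': 2085-12-01 → 2086-12-30.
2086-12-30 is a Monday; with Sunday=0 that is 1.

1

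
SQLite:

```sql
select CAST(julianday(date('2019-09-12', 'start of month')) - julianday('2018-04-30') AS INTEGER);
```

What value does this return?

489

`start of month` rewinds 2019-09-12 to 2019-09-01.
0 days remain in April 2018 after the 30th (30 − 30).
Full months from May 2018 through August 2019 contribute their day counts.
Then 1 day into September 2019.
Total: 0 + 31 + 30 + 31 + 31 + 30 + 31 + 30 + 31 + 31 + 28 + 31 + 30 + 31 + 30 + 31 + 31 + 1 = 489.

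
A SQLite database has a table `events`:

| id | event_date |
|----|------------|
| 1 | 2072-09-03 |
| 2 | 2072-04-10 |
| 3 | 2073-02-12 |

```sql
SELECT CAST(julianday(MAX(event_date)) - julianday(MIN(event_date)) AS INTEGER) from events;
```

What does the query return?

MIN = 2072-04-10, MAX = 2073-02-12.
20 days remain in April 2072 after the 10th (30 − 10).
Full months from May 2072 through January 2073 contribute their day counts.
Then 12 days into February 2073.
Total: 20 + 31 + 30 + 31 + 31 + 30 + 31 + 30 + 31 + 31 + 12 = 308.

308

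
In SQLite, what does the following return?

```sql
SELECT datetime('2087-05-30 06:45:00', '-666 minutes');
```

2087-05-29 19:39:00

666 minutes = 11h 6m; -666 minutes from 2087-05-30 06:45:00 is 2087-05-29 19:39:00 (crosses midnight).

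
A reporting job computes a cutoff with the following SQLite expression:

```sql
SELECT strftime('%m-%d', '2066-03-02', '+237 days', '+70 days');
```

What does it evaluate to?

01-03

First apply '+237 days', '+70 days': 2066-03-02 → 2067-01-03.
`%m-%d` extracts the month-day: 01-03.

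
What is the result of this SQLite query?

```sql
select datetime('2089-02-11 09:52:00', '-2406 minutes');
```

2406 minutes = 40h 6m; -2406 minutes from 2089-02-11 09:52:00 is 2089-02-09 17:46:00 (crosses midnight).

2089-02-09 17:46:00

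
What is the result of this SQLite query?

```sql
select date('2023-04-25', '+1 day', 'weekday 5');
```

2023-04-28

Advancing 1 more day within April lands on 2023-04-26.
`weekday 5` advances to the next Friday; 2023-04-26 is a Wednesday, so it moves forward to 2023-04-28.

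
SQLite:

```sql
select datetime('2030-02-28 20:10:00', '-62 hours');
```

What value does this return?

-62 hours from 2030-02-28 20:10:00 is 2030-02-26 06:10:00 (crosses midnight).

2030-02-26 06:10:00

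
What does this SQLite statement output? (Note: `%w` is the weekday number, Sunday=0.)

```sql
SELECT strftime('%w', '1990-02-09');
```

5

1990-02-09 is a Friday; with Sunday=0 that is 5.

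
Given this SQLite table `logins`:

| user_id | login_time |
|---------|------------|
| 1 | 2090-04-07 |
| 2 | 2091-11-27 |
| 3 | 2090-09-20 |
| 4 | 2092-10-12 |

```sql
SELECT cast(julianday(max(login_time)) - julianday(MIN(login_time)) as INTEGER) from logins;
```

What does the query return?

MIN = 2090-04-07, MAX = 2092-10-12.
23 days remain in April 2090 after the 7th (30 − 7).
Full months from May 2090 through September 2092 contribute their day counts.
Then 12 days into October 2092.
Total: 23 + 31 + 30 + 31 + 31 + 30 + 31 + 30 + 31 + 31 + 28 + 31 + 30 + 31 + 30 + 31 + 31 + 30 + 31 + 30 + 31 + 31 + 29 + 31 + 30 + 31 + 30 + 31 + 31 + 30 + 12 = 919.

919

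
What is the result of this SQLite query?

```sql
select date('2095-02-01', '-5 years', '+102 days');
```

Adding -5 years to 2095-02-01 gives 2090-02-01.
Applying '+102 days' to 2090-02-01: counting 102 days forward gives 2090-05-14.

2090-05-14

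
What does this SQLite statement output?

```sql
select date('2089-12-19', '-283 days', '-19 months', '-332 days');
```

2086-09-13

Applying '-283 days' to 2089-12-19: counting 283 days back gives 2089-03-11.
Adding -19 months to 2089-03-11 gives 2087-08-11.
Applying '-332 days' to 2087-08-11: counting 332 days back gives 2086-09-13.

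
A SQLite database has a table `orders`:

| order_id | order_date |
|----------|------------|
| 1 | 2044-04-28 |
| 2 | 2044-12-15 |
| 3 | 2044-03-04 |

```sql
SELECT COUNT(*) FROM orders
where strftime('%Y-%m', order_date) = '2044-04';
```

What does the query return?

Rows with year-month 2044-04: 2044-04-28 → 1.

1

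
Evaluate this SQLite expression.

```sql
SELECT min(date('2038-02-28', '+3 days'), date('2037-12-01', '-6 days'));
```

2037-11-25

date('2038-02-28', '+3 days') → 2038-03-03.
date('2037-12-01', '-6 days') → 2037-11-25.
Earlier of the two is 2037-11-25.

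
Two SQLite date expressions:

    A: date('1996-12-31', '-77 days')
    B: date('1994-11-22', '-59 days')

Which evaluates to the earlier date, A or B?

A = 1996-10-15.
B = 1994-09-24.
B is earlier.

B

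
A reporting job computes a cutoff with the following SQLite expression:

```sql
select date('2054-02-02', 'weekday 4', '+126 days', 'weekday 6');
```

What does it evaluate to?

`weekday 4` advances to the next Thursday; 2054-02-02 is a Monday, so it moves forward to 2054-02-05.
Applying '+126 days' to 2054-02-05: counting 126 days forward gives 2054-06-11.
`weekday 6` advances to the next Saturday; 2054-06-11 is a Thursday, so it moves forward to 2054-06-13.

2054-06-13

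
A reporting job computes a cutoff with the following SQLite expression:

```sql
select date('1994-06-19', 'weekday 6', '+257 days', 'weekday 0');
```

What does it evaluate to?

`weekday 6` advances to the next Saturday; 1994-06-19 is a Sunday, so it moves forward to 1994-06-25.
Applying '+257 days' to 1994-06-25: counting 257 days forward gives 1995-03-09.
`weekday 0` advances to the next Sunday; 1995-03-09 is a Thursday, so it moves forward to 1995-03-12.

1995-03-12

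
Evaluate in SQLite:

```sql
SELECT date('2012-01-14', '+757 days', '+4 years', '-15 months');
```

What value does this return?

Applying '+757 days' to 2012-01-14: counting 757 days forward gives 2014-02-09.
Adding +4 years to 2014-02-09 gives 2018-02-09.
Adding -15 months to 2018-02-09 gives 2016-11-09.

2016-11-09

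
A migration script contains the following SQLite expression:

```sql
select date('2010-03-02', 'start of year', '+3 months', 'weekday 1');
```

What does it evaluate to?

2010-04-05

`start of year` rewinds 2010-03-02 to 2010-01-01.
Adding +3 months to 2010-01-01 gives 2010-04-01.
`weekday 1` advances to the next Monday; 2010-04-01 is a Thursday, so it moves forward to 2010-04-05.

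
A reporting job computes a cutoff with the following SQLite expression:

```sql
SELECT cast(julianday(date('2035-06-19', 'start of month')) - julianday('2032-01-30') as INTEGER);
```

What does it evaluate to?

`start of month` rewinds 2035-06-19 to 2035-06-01.
1 day remains in January 2032 after the 30th (31 − 30).
Full months from February 2032 through May 2035 contribute their day counts.
Then 1 day into June 2035.
Total: 1 + 29 + 31 + 30 + 31 + 30 + 31 + 31 + 30 + 31 + 30 + 31 + 31 + 28 + 31 + 30 + 31 + 30 + 31 + 31 + 30 + 31 + 30 + 31 + 31 + 28 + 31 + 30 + 31 + 30 + 31 + 31 + 30 + 31 + 30 + 31 + 31 + 28 + 31 + 30 + 31 + 1 = 1218.

1218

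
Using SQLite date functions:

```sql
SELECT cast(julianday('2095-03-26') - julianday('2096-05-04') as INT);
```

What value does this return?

5 days remain in March 2095 after the 26th (31 − 26).
Full months from April 2095 through April 2096 contribute their day counts.
Then 4 days into May 2096.
Total: 5 + 30 + 31 + 30 + 31 + 31 + 30 + 31 + 30 + 31 + 31 + 29 + 31 + 30 + 4 = 405.
The subtraction is earlier − later, so the result is −405 → -405.

-405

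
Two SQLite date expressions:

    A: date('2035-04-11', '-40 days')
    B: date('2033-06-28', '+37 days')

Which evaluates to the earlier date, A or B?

A = 2035-03-02.
B = 2033-08-04.
B is earlier.

B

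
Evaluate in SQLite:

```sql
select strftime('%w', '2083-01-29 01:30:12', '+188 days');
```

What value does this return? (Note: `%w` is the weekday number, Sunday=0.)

4

First apply '+188 days': 2083-01-29 01:30:12 → 2083-08-05 01:30:12.
2083-08-05 is a Thursday; with Sunday=0 that is 4.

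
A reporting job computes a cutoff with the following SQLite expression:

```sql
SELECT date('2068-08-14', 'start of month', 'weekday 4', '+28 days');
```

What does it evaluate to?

2068-08-30

`start of month` rewinds 2068-08-14 to 2068-08-01.
`weekday 4` advances to the next Thursday; 2068-08-01 is a Wednesday, so it moves forward to 2068-08-02.
Advancing 28 more days within August lands on 2068-08-30.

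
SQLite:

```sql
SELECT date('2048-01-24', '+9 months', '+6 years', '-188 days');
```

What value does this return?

Adding +9 months to 2048-01-24 gives 2048-10-24.
Adding +6 years to 2048-10-24 gives 2054-10-24.
Applying '-188 days' to 2054-10-24: counting 188 days back gives 2054-04-19.

2054-04-19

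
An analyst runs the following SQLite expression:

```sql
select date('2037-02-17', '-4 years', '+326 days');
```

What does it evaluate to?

2034-01-09

Adding -4 years to 2037-02-17 gives 2033-02-17.
Applying '+326 days' to 2033-02-17: counting 326 days forward gives 2034-01-09.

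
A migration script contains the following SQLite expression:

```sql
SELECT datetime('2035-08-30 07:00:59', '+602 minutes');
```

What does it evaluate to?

602 minutes = 10h 2m; +602 minutes from 2035-08-30 07:00:59 is 2035-08-30 17:02:59.

2035-08-30 17:02:59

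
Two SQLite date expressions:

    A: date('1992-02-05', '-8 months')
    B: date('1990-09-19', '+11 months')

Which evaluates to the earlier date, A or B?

A = 1991-06-05.
B = 1991-08-19.
A is earlier.

A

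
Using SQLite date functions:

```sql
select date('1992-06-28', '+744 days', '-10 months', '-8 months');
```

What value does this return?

1993-01-12

Applying '+744 days' to 1992-06-28: counting 744 days forward gives 1994-07-12.
Adding -10 months to 1994-07-12 gives 1993-09-12.
Adding -8 months to 1993-09-12 gives 1993-01-12.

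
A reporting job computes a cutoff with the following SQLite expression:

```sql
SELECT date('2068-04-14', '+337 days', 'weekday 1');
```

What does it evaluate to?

Applying '+337 days' to 2068-04-14: counting 337 days forward gives 2069-03-17.
`weekday 1` advances to the next Monday; 2069-03-17 is a Sunday, so it moves forward to 2069-03-18.

2069-03-18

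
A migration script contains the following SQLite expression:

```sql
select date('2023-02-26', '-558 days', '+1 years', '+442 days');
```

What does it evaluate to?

2023-11-02

Applying '-558 days' to 2023-02-26: counting 558 days back gives 2021-08-17.
Adding +1 year to 2021-08-17 gives 2022-08-17.
Applying '+442 days' to 2022-08-17: counting 442 days forward gives 2023-11-02.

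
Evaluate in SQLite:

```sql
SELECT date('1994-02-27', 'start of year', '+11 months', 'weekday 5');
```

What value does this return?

1994-12-02

`start of year` rewinds 1994-02-27 to 1994-01-01.
Adding +11 months to 1994-01-01 gives 1994-12-01.
`weekday 5` advances to the next Friday; 1994-12-01 is a Thursday, so it moves forward to 1994-12-02.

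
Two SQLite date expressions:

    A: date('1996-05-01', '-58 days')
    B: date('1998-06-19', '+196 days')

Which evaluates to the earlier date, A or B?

A = 1996-03-04.
B = 1999-01-01.
A is earlier.

A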